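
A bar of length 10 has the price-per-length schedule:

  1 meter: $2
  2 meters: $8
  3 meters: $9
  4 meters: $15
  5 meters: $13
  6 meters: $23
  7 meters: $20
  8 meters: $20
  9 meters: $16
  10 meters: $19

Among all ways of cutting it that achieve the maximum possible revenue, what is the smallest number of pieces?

Build r[k] bottom-up: r[k] = max over allowed piece i of (p[i] + r[k−i]).
r[1] = 2
r[2] = 8
r[3] = 10  (first piece 1, then r[2]=8)
r[4] = 16  (first piece 2, then r[2]=8)
r[5] = 18  (first piece 1, then r[4]=16)
r[6] = 24  (first piece 2, then r[4]=16)
r[7] = 26  (first piece 1, then r[6]=24)
r[8] = 32  (first piece 2, then r[6]=24)
r[9] = 34  (first piece 1, then r[8]=32)
r[10] = 40  (first piece 2, then r[8]=32)
Maximum revenue is $40.
Now minimize piece count subject to staying optimal: for each k, pieces[k] = 1 + min over i with p[i]+r[k−i]=r[k] of pieces[k−i].
pieces[7] = 4
pieces[8] = 4
pieces[9] = 5
pieces[10] = 5

5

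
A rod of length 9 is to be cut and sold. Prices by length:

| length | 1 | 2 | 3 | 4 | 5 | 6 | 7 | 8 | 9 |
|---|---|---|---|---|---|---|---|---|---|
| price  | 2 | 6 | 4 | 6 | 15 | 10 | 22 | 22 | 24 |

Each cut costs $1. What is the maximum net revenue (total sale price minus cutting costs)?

27

Consider every possible first cut. v[k] is the best of p[i]+v[k−i] over all sellable i≤k, charging 1 whenever i<k.
v[1] = 2
v[2] = max(2+2-1, 6+0) = 6
v[3] = max(2+6-1, 6+2-1, 4+0) = 7
v[4] = max(2+7-1, 6+6-1, 4+2-1, 6+0) = 11
v[5] = max(2+11-1, 6+7-1, 4+6-1, 6+2-1, 15+0) = 15
v[6] = max(2+15-1, 6+11-1, 4+7-1, 6+6-1, 15+2-1, 10+0) = 16
v[7] = max(2+16-1, 6+15-1, 4+11-1, …, 10+2-1, 22+0) = 22
v[8] = max(2+22-1, 6+16-1, 4+15-1, …, 22+2-1, 22+0) = 23
v[9] = max(2+23-1, 6+22-1, 4+16-1, …, 22+2-1, 24+0) = 27
One optimal plan: pieces 7 + 2 (1 cut) → $28 − $1 = $27.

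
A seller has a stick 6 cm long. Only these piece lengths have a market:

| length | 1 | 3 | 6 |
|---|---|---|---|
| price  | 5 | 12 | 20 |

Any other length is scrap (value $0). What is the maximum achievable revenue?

30

Let f[k] be the best obtainable value from length k. For each k, try every first piece i and keep the best of price[i] + f[k−i].
f[1] = 5
f[2] = 10  (first piece 1, then f[1]=5)
f[3] = 15  (first piece 1, then f[2]=10)
f[4] = 20  (first piece 1, then f[3]=15)
f[5] = 25  (first piece 1, then f[4]=20)
f[6] = 30  (first piece 1, then f[5]=25)
One optimal cutting: 1 + 1 + 1 + 1 + 1 + 1 → $30.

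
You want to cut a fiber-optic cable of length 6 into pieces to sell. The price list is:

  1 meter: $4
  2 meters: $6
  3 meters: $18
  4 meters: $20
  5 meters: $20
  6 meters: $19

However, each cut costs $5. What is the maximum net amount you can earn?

Consider every possible first cut. net[k] is the best of p[i]+net[k−i] over all sellable i≤k, charging 5 whenever i<k.
net[1] = 4
net[2] = 6
net[3] = 18
net[4] = 20
net[5] = 20
net[6] = 31  (first piece 3, then net[3]=18)
One optimal plan: pieces 3 + 3 (1 cut) → $36 − $5 = $31.

31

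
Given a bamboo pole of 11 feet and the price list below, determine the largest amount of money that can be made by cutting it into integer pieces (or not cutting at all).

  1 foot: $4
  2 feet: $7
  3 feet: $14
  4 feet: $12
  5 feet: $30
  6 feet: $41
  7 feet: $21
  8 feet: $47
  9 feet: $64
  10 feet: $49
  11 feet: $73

73

Let R[k] be the best obtainable value from length k. For each k, try every first piece i and keep the best of price[i] + R[k−i].
R[1] = 4
R[2] = 8  (first piece 1, then R[1]=4)
R[3] = 14
R[4] = 18  (first piece 1, then R[3]=14)
R[5] = 30
R[6] = 41
R[7] = 45  (first piece 1, then R[6]=41)
R[8] = 49  (first piece 1, then R[7]=45)
R[9] = 64
R[10] = 68  (first piece 1, then R[9]=64)
R[11] = 73
Best is to sell the whole 11-foot piece uncut for $73.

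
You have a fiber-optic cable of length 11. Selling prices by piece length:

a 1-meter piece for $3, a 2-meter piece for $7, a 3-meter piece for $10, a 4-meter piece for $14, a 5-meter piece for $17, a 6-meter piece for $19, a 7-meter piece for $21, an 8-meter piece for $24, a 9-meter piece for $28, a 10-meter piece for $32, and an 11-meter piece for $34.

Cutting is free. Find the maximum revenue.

38

Build r[k] bottom-up: r[k] = max over allowed piece i of (p[i] + r[k−i]).
r[1] = 3
r[2] = 7
r[3] = 10  (first piece 1, then r[2]=7)
r[4] = 14  (first piece 2, then r[2]=7)
r[5] = 17  (first piece 1, then r[4]=14)
r[6] = 21  (first piece 2, then r[4]=14)
r[7] = 24  (first piece 1, then r[6]=21)
r[8] = 28  (first piece 2, then r[6]=21)
r[9] = 31  (first piece 1, then r[8]=28)
r[10] = 35  (first piece 2, then r[8]=28)
r[11] = 38  (first piece 1, then r[10]=35)
One optimal cutting: 2 + 2 + 2 + 2 + 2 + 1 → $7 + $7 + $7 + $7 + $7 + $3 = $38.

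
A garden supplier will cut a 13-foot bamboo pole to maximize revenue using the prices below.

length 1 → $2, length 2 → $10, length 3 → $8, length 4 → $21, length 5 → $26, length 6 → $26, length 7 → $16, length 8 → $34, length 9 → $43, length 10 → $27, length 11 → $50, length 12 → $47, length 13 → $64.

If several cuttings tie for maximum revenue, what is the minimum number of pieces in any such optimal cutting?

Consider every possible first cut. r[k] is the best of p[i]+r[k−i] over all sellable i≤k.
r[1] = 2
r[2] = 10
r[3] = 12  (first piece 1, then r[2]=10)
r[4] = 21
r[5] = 26
r[6] = 31  (first piece 2, then r[4]=21)
r[7] = 36  (first piece 2, then r[5]=26)
r[8] = 42  (first piece 4, then r[4]=21)
r[9] = 47  (first piece 4, then r[5]=26)
r[10] = 52  (first piece 2, then r[8]=42)
r[11] = 57  (first piece 2, then r[9]=47)
r[12] = 63  (first piece 4, then r[8]=42)
r[13] = 68  (first piece 4, then r[9]=47)
Maximum revenue is $68.
Now minimize piece count subject to staying optimal: for each k, pieces[k] = 1 + min over i with p[i]+r[k−i]=r[k] of pieces[k−i].
pieces[10] = 2
pieces[11] = 3
pieces[12] = 3
pieces[13] = 3

3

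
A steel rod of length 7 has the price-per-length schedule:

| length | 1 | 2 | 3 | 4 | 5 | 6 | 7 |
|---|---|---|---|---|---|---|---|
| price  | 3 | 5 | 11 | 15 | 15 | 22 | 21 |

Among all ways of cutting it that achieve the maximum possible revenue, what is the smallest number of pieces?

Let r[k] be the best obtainable value from length k. For each k, try every first piece i and keep the best of price[i] + r[k−i].
r[1] = 3
r[2] = max(3+3, 5+0) = 6
r[3] = max(3+6, 5+3, 11+0) = 11
r[4] = max(3+11, 5+6, 11+3, 15+0) = 15
r[5] = max(3+15, 5+11, 11+6, 15+3, 15+0) = 18
r[6] = max(3+18, 5+15, 11+11, 15+6, 15+3, 22+0) = 22
r[7] = max(3+22, 5+18, 11+15, …, 22+3, 21+0) = 26
Maximum revenue is $26.
Now minimize piece count subject to staying optimal: for each k, pieces[k] = 1 + min over i with p[i]+r[k−i]=r[k] of pieces[k−i].
pieces[4] = 1
pieces[5] = 2
pieces[6] = 1
pieces[7] = 2

2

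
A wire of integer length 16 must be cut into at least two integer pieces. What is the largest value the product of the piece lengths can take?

324

Define P[k] = max over 1≤i<k of i · max(k−i, P[k−i]); the inner max lets the remainder stay uncut if that's better.
P[2] = 1×max(1,0) = 1×1 = 1
P[3] = max(1×2, 2×1) = 2
P[4] = max(1×3, 2×2, 3×1) = 4
P[5] = max(1×4, 2×3, 3×2, 4×1) = 6
P[6] = max(1×6, 2×4, 3×3, 4×2, 5×1) = 9
P[7] = max(1×9, 2×6, 3×4, 4×3, 5×2, 6×1) = 12
P[8] = max(1×12, 2×9, 3×6, …, 6×2, 7×1) = 18
P[9] = max(1×18, 2×12, 3×9, …, 7×2, 8×1) = 27
P[10] = max(1×27, 2×18, 3×12, …, 8×2, 9×1) = 36
P[11] = max(1×36, 2×27, 3×18, …, 9×2, 10×1) = 54
P[12] = max(1×54, 2×36, 3×27, …, 10×2, 11×1) = 81
P[13] = max(1×81, 2×54, 3×36, …, 11×2, 12×1) = 108
P[14] = max(1×108, 2×81, 3×54, …, 12×2, 13×1) = 162
P[15] = max(1×162, 2×108, 3×81, …, 13×2, 14×1) = 243
P[16] = max(1×243, 2×162, 3×108, …, 14×2, 15×1) = 324
One optimal split: 3 + 3 + 3 + 3 + 2 + 2; product 3×3×3×3×2×2 = 324.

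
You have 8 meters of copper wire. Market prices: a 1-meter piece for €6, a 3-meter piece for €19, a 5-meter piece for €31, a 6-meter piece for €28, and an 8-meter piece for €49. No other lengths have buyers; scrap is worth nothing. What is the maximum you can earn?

Consider every possible first cut. r[k] is the best of p[i]+r[k−i] over all sellable i≤k.
r[1] = 6
r[2] = 12  (first piece 1, then r[1]=6)
r[3] = 19
r[4] = 25  (first piece 1, then r[3]=19)
r[5] = 31  (first piece 1, then r[4]=25)
r[6] = 38  (first piece 3, then r[3]=19)
r[7] = 44  (first piece 1, then r[6]=38)
r[8] = 50  (first piece 1, then r[7]=44)
One optimal cutting: 3 + 3 + 1 + 1 → €50.

50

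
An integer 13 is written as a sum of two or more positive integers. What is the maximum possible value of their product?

Define f[k] = max over 1≤i<k of i · max(k−i, f[k−i]); the inner max lets the remainder stay uncut if that's better.
f[2] = 1×max(1,0) = 1×1 = 1
f[3] = 1×max(2,1) = 1×2 = 2
f[4] = 2×max(2,1) = 2×2 = 4
f[5] = 2×max(3,2) = 2×3 = 6
f[6] = 3×max(3,2) = 3×3 = 9
f[7] = 2×max(5,6) = 2×6 = 12
f[8] = 2×max(6,9) = 2×9 = 18
f[9] = 3×max(6,9) = 3×9 = 27
f[10] = 2×max(8,18) = 2×18 = 36
f[11] = 2×max(9,27) = 2×27 = 54
f[12] = 3×max(9,27) = 3×27 = 81
f[13] = 2×max(11,54) = 2×54 = 108
One optimal split: 3 + 3 + 3 + 2 + 2; product 3×3×3×2×2 = 108.

108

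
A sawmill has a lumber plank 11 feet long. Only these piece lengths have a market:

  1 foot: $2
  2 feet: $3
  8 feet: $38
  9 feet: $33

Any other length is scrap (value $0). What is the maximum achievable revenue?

Build best[k] bottom-up: best[k] = max over allowed piece i of (p[i] + best[k−i]).
best[1] = 2
best[2] = 4  (first piece 1, then best[1]=2)
best[3] = 6  (first piece 1, then best[2]=4)
best[4] = 8  (first piece 1, then best[3]=6)
best[5] = 10  (first piece 1, then best[4]=8)
best[6] = 12  (first piece 1, then best[5]=10)
best[7] = 14  (first piece 1, then best[6]=12)
best[8] = 38
best[9] = 40  (first piece 1, then best[8]=38)
best[10] = 42  (first piece 1, then best[9]=40)
best[11] = 44  (first piece 1, then best[10]=42)
One optimal cutting: 8 + 1 + 1 + 1 → $44.

44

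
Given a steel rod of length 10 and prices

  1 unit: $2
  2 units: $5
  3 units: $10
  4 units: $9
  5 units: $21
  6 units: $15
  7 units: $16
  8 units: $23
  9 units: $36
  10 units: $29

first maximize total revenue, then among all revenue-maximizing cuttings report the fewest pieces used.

2

Build r[k] bottom-up: r[k] = max over allowed piece i of (p[i] + r[k−i]).
r[1] = 2
r[2] = max(2+2, 5+0) = 5
r[3] = max(2+5, 5+2, 10+0) = 10
r[4] = max(2+10, 5+5, 10+2, 9+0) = 12
r[5] = max(2+12, 5+10, 10+5, 9+2, 21+0) = 21
r[6] = max(2+21, 5+12, 10+10, 9+5, 21+2, 15+0) = 23
r[7] = max(2+23, 5+21, 10+12, …, 15+2, 16+0) = 26
r[8] = max(2+26, 5+23, 10+21, …, 16+2, 23+0) = 31
r[9] = max(2+31, 5+26, 10+23, …, 23+2, 36+0) = 36
r[10] = max(2+36, 5+31, 10+26, …, 36+2, 29+0) = 42
Maximum revenue is $42.
Now minimize piece count subject to staying optimal: for each k, pieces[k] = 1 + min over i with p[i]+r[k−i]=r[k] of pieces[k−i].
pieces[7] = 2
pieces[8] = 2
pieces[9] = 1
pieces[10] = 2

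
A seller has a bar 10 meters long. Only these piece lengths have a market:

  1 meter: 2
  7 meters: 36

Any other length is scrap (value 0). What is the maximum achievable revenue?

Consider every possible first cut. best[k] is the best of p[i]+best[k−i] over all sellable i≤k.
best[1] = 2
best[2] = 4  (first piece 1, then best[1]=2)
best[3] = 6  (first piece 1, then best[2]=4)
best[4] = 8  (first piece 1, then best[3]=6)
best[5] = 10  (first piece 1, then best[4]=8)
best[6] = 12  (first piece 1, then best[5]=10)
best[7] = 36
best[8] = 38  (first piece 1, then best[7]=36)
best[9] = 40  (first piece 1, then best[8]=38)
best[10] = 42  (first piece 1, then best[9]=40)
One optimal cutting: 7 + 1 + 1 + 1 → 42.

42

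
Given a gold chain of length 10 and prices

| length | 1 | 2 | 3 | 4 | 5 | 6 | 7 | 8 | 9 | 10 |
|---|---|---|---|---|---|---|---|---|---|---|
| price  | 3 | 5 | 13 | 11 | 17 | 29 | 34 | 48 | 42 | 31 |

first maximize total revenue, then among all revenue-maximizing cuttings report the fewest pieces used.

3

Consider every possible first cut. r[k] is the best of p[i]+r[k−i] over all sellable i≤k.
r[1] = 3
r[2] = 6  (first piece 1, then r[1]=3)
r[3] = 13
r[4] = 16  (first piece 1, then r[3]=13)
r[5] = 19  (first piece 1, then r[4]=16)
r[6] = 29
r[7] = 34
r[8] = 48
r[9] = 51  (first piece 1, then r[8]=48)
r[10] = 54  (first piece 1, then r[9]=51)
Maximum revenue is $54.
Now minimize piece count subject to staying optimal: for each k, pieces[k] = 1 + min over i with p[i]+r[k−i]=r[k] of pieces[k−i].
pieces[7] = 1
pieces[8] = 1
pieces[9] = 2
pieces[10] = 3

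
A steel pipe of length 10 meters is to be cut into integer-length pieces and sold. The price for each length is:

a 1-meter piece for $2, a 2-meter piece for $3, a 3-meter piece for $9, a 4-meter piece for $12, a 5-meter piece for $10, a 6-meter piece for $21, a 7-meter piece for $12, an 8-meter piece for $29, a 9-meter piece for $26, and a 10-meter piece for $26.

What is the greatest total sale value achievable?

33

Consider every possible first cut. best[k] is the best of p[i]+best[k−i] over all sellable i≤k.
best[1] = 2
best[2] = max(2+2, 3+0) = 4
best[3] = max(2+4, 3+2, 9+0) = 9
best[4] = max(2+9, 3+4, 9+2, 12+0) = 12
best[5] = max(2+12, 3+9, 9+4, 12+2, 10+0) = 14
best[6] = max(2+14, 3+12, 9+9, 12+4, 10+2, 21+0) = 21
best[7] = max(2+21, 3+14, 9+12, …, 21+2, 12+0) = 23
best[8] = max(2+23, 3+21, 9+14, …, 12+2, 29+0) = 29
best[9] = max(2+29, 3+23, 9+21, …, 29+2, 26+0) = 31
best[10] = max(2+31, 3+29, 9+23, …, 26+2, 26+0) = 33
One optimal cutting: 8 + 1 + 1 → $29 + $2 + $2 = $33.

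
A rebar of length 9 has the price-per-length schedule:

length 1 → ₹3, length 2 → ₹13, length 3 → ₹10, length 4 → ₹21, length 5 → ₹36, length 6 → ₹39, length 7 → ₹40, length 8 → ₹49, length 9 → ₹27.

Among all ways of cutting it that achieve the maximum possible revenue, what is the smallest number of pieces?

3

Let r[k] be the best obtainable value from length k. For each k, try every first piece i and keep the best of price[i] + r[k−i].
r[1] = 3
r[2] = max(3+3, 13+0) = 13
r[3] = max(3+13, 13+3, 10+0) = 16
r[4] = max(3+16, 13+13, 10+3, 21+0) = 26
r[5] = max(3+26, 13+16, 10+13, 21+3, 36+0) = 36
r[6] = max(3+36, 13+26, 10+16, 21+13, 36+3, 39+0) = 39
r[7] = max(3+39, 13+36, 10+26, …, 39+3, 40+0) = 49
r[8] = max(3+49, 13+39, 10+36, …, 40+3, 49+0) = 52
r[9] = max(3+52, 13+49, 10+39, …, 49+3, 27+0) = 62
Maximum revenue is ₹62.
Now minimize piece count subject to staying optimal: for each k, pieces[k] = 1 + min over i with p[i]+r[k−i]=r[k] of pieces[k−i].
pieces[6] = 1
pieces[7] = 2
pieces[8] = 2
pieces[9] = 3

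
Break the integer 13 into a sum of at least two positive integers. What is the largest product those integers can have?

108

Fill prod[k] for k=2..13: at each k try every first piece i and multiply by the better of (k−i) uncut or prod[k−i].
prod[2] = 1×max(1,0) = 1×1 = 1
prod[3] = 1×max(2,1) = 1×2 = 2
prod[4] = 2×max(2,1) = 2×2 = 4
prod[5] = 2×max(3,2) = 2×3 = 6
prod[6] = 3×max(3,2) = 3×3 = 9
prod[7] = 2×max(5,6) = 2×6 = 12
prod[8] = 2×max(6,9) = 2×9 = 18
prod[9] = 3×max(6,9) = 3×9 = 27
prod[10] = 2×max(8,18) = 2×18 = 36
prod[11] = 2×max(9,27) = 2×27 = 54
prod[12] = 3×max(9,27) = 3×27 = 81
prod[13] = 2×max(11,54) = 2×54 = 108
One optimal split: 3 + 3 + 3 + 2 + 2; product 3×3×3×2×2 = 108.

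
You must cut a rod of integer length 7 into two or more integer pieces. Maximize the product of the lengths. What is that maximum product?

Let g[k] be the best product for length k (with at least one cut). For each first piece i, the rest contributes max(k−i, g[k−i]).
g[2] = 1×max(1,0) = 1×1 = 1
g[3] = 1×max(2,1) = 1×2 = 2
g[4] = 2×max(2,1) = 2×2 = 4
g[5] = 2×max(3,2) = 2×3 = 6
g[6] = 3×max(3,2) = 3×3 = 9
g[7] = 2×max(5,6) = 2×6 = 12
One optimal split: 3 + 2 + 2; product 3×2×2 = 12.

12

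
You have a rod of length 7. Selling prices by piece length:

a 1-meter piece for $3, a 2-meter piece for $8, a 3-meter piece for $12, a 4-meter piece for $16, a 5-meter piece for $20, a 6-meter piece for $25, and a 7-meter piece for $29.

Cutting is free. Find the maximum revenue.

29

Build best[k] bottom-up: best[k] = max over allowed piece i of (p[i] + best[k−i]).
best[1] = 3
best[2] = max(3+3, 8+0) = 8
best[3] = max(3+8, 8+3, 12+0) = 12
best[4] = max(3+12, 8+8, 12+3, 16+0) = 16
best[5] = max(3+16, 8+12, 12+8, 16+3, 20+0) = 20
best[6] = max(3+20, 8+16, 12+12, 16+8, 20+3, 25+0) = 25
best[7] = max(3+25, 8+20, 12+16, …, 25+3, 29+0) = 29
Best is to sell the whole 7-meter piece uncut for $29.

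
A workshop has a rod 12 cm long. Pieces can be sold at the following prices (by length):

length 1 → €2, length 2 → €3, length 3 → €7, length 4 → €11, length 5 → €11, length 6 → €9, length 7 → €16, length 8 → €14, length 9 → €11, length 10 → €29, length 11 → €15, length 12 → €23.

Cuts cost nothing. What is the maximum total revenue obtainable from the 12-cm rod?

Consider every possible first cut. R[k] is the best of p[i]+R[k−i] over all sellable i≤k.
R[1] = 2
R[2] = 4  (first piece 1, then R[1]=2)
R[3] = 7
R[4] = 11
R[5] = 13  (first piece 1, then R[4]=11)
R[6] = 15  (first piece 1, then R[5]=13)
R[7] = 18  (first piece 3, then R[4]=11)
R[8] = 22  (first piece 4, then R[4]=11)
R[9] = 24  (first piece 1, then R[8]=22)
R[10] = 29
R[11] = 31  (first piece 1, then R[10]=29)
R[12] = 33  (first piece 1, then R[11]=31)
One optimal cutting: 10 + 1 + 1 → €29 + €2 + €2 = €33.

33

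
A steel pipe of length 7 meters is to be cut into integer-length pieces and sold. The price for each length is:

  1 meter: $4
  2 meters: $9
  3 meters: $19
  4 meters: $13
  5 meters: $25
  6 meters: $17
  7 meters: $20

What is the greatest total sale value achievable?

42

Build best[k] bottom-up: best[k] = max over allowed piece i of (p[i] + best[k−i]).
best[1] = 4
best[2] = 9
best[3] = 19
best[4] = 23  (first piece 1, then best[3]=19)
best[5] = 28  (first piece 2, then best[3]=19)
best[6] = 38  (first piece 3, then best[3]=19)
best[7] = 42  (first piece 1, then best[6]=38)
One optimal cutting: 3 + 3 + 1 → $19 + $19 + $4 = $42.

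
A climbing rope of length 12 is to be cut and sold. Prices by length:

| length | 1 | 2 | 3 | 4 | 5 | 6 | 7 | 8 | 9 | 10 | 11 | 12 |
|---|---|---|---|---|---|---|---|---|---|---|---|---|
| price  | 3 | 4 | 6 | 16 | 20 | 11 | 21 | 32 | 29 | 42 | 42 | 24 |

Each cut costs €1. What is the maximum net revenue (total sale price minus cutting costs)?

47

Build net[k] bottom-up: net[k] = max over allowed piece i of (p[i] + net[k−i]) − 1 per cut.
net[1] = 3
net[2] = max(3+3-1, 4+0) = 5
net[3] = max(3+5-1, 4+3-1, 6+0) = 7
net[4] = max(3+7-1, 4+5-1, 6+3-1, 16+0) = 16
net[5] = max(3+16-1, 4+7-1, 6+5-1, 16+3-1, 20+0) = 20
net[6] = max(3+20-1, 4+16-1, 6+7-1, 16+5-1, 20+3-1, 11+0) = 22
net[7] = max(3+22-1, 4+20-1, 6+16-1, …, 11+3-1, 21+0) = 24
net[8] = max(3+24-1, 4+22-1, 6+20-1, …, 21+3-1, 32+0) = 32
net[9] = max(3+32-1, 4+24-1, 6+22-1, …, 32+3-1, 29+0) = 35
net[10] = max(3+35-1, 4+32-1, 6+24-1, …, 29+3-1, 42+0) = 42
net[11] = max(3+42-1, 4+35-1, 6+32-1, …, 42+3-1, 42+0) = 44
net[12] = max(3+44-1, 4+42-1, 6+35-1, …, 42+3-1, 24+0) = 47
One optimal plan: pieces 8 + 4 (1 cut) → €48 − €1 = €47.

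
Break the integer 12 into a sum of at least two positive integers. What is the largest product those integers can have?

Let P[k] be the best product for length k (with at least one cut). For each first piece i, the rest contributes max(k−i, P[k−i]).
P[2] = 1*max(1,0) = 1*1 = 1
P[3] = max(1*2, 2*1) = 2
P[4] = max(1*3, 2*2, 3*1) = 4
P[5] = max(1*4, 2*3, 3*2, 4*1) = 6
P[6] = max(1*6, 2*4, 3*3, 4*2, 5*1) = 9
P[7] = max(1*9, 2*6, 3*4, 4*3, 5*2, 6*1) = 12
P[8] = max(1*12, 2*9, 3*6, …, 6*2, 7*1) = 18
P[9] = max(1*18, 2*12, 3*9, …, 7*2, 8*1) = 27
P[10] = max(1*27, 2*18, 3*12, …, 8*2, 9*1) = 36
P[11] = max(1*36, 2*27, 3*18, …, 9*2, 10*1) = 54
P[12] = max(1*54, 2*36, 3*27, …, 10*2, 11*1) = 81
One optimal split: 3 + 3 + 3 + 3; product 3*3*3*3 = 81.

81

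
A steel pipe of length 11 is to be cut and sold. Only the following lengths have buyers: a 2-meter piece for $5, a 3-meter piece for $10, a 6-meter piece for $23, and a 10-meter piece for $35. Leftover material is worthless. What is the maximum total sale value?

Consider every possible first cut. best[k] is the best of p[i]+best[k−i] over all sellable i≤k.
best[1] = 0
best[2] = 5
best[3] = 10
best[4] = 10
best[5] = 15  (first piece 2, then best[3]=10)
best[6] = 23
best[7] = 23
best[8] = 28  (first piece 2, then best[6]=23)
best[9] = 33  (first piece 3, then best[6]=23)
best[10] = 35
best[11] = 38  (first piece 2, then best[9]=33)
One optimal cutting: 6 + 3 + 2 → $38.

38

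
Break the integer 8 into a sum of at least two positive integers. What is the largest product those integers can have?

Fill f[k] for k=2..8: at each k try every first piece i and multiply by the better of (k−i) uncut or f[k−i].
f[2] = 1×max(1,0) = 1×1 = 1
f[3] = 1×max(2,1) = 1×2 = 2
f[4] = 2×max(2,1) = 2×2 = 4
f[5] = 2×max(3,2) = 2×3 = 6
f[6] = 3×max(3,2) = 3×3 = 9
f[7] = 2×max(5,6) = 2×6 = 12
f[8] = 2×max(6,9) = 2×9 = 18
One optimal split: 3 + 3 + 2; product 3×3×2 = 18.

18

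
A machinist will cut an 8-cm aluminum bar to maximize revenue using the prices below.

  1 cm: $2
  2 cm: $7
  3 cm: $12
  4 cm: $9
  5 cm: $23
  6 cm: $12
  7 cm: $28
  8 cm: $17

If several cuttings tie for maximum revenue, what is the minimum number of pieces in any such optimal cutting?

2

Let r[k] be the best obtainable value from length k. For each k, try every first piece i and keep the best of price[i] + r[k−i].
r[1] = 2
r[2] = max(2+2, 7+0) = 7
r[3] = max(2+7, 7+2, 12+0) = 12
r[4] = max(2+12, 7+7, 12+2, 9+0) = 14
r[5] = max(2+14, 7+12, 12+7, 9+2, 23+0) = 23
r[6] = max(2+23, 7+14, 12+12, 9+7, 23+2, 12+0) = 25
r[7] = max(2+25, 7+23, 12+14, …, 12+2, 28+0) = 30
r[8] = max(2+30, 7+25, 12+23, …, 28+2, 17+0) = 35
Maximum revenue is $35.
Now minimize piece count subject to staying optimal: for each k, pieces[k] = 1 + min over i with p[i]+r[k−i]=r[k] of pieces[k−i].
pieces[5] = 1
pieces[6] = 2
pieces[7] = 2
pieces[8] = 2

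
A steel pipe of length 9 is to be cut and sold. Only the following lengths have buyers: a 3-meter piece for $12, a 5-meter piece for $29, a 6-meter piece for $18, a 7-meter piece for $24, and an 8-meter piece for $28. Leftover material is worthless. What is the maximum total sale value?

Let f[k] be the best obtainable value from length k. For each k, try every first piece i and keep the best of price[i] + f[k−i].
f[1] = 0
f[2] = 0
f[3] = 12
f[4] = 12
f[5] = max(12+0, 29+0) = 29
f[6] = max(12+12, 29+0, 18+0) = 29
f[7] = max(12+12, 29+0, 18+0, 24+0) = 29
f[8] = max(12+29, 29+12, 18+0, 24+0, 28+0) = 41
f[9] = max(12+29, 29+12, 18+12, 24+0, 28+0) = 41
One optimal cutting: pieces 5 + 3 with 1 meter of scrap → $41.

41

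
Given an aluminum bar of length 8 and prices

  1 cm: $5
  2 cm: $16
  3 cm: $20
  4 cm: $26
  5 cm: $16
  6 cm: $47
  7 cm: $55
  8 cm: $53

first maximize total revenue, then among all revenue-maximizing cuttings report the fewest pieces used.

Let r[k] be the best obtainable value from length k. For each k, try every first piece i and keep the best of price[i] + r[k−i].
r[1] = 5
r[2] = 16
r[3] = 21  (first piece 1, then r[2]=16)
r[4] = 32  (first piece 2, then r[2]=16)
r[5] = 37  (first piece 1, then r[4]=32)
r[6] = 48  (first piece 2, then r[4]=32)
r[7] = 55
r[8] = 64  (first piece 2, then r[6]=48)
Maximum revenue is $64.
Now minimize piece count subject to staying optimal: for each k, pieces[k] = 1 + min over i with p[i]+r[k−i]=r[k] of pieces[k−i].
pieces[5] = 3
pieces[6] = 3
pieces[7] = 1
pieces[8] = 4

4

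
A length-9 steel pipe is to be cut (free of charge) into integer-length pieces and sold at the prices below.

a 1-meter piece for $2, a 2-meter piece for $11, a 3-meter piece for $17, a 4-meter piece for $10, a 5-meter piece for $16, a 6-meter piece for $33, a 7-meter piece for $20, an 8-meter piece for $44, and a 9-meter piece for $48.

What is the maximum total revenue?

51

Let best[k] be the best obtainable value from length k. For each k, try every first piece i and keep the best of price[i] + best[k−i].
best[1] = 2
best[2] = 11
best[3] = 17
best[4] = 22  (first piece 2, then best[2]=11)
best[5] = 28  (first piece 2, then best[3]=17)
best[6] = 34  (first piece 3, then best[3]=17)
best[7] = 39  (first piece 2, then best[5]=28)
best[8] = 45  (first piece 2, then best[6]=34)
best[9] = 51  (first piece 3, then best[6]=34)
One optimal cutting: 3 + 3 + 3 → $17 + $17 + $17 = $51.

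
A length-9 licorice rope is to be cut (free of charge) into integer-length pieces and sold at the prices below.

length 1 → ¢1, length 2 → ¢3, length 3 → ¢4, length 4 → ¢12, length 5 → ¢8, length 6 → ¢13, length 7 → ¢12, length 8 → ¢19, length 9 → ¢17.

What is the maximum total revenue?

25

Let v[k] be the best obtainable value from length k. For each k, try every first piece i and keep the best of price[i] + v[k−i].
v[1] = 1
v[2] = max(1+1, 3+0) = 3
v[3] = max(1+3, 3+1, 4+0) = 4
v[4] = max(1+4, 3+3, 4+1, 12+0) = 12
v[5] = max(1+12, 3+4, 4+3, 12+1, 8+0) = 13
v[6] = max(1+13, 3+12, 4+4, 12+3, 8+1, 13+0) = 15
v[7] = max(1+15, 3+13, 4+12, …, 13+1, 12+0) = 16
v[8] = max(1+16, 3+15, 4+13, …, 12+1, 19+0) = 24
v[9] = max(1+24, 3+16, 4+15, …, 19+1, 17+0) = 25
One optimal cutting: 4 + 4 + 1 → ¢12 + ¢12 + ¢1 = ¢25.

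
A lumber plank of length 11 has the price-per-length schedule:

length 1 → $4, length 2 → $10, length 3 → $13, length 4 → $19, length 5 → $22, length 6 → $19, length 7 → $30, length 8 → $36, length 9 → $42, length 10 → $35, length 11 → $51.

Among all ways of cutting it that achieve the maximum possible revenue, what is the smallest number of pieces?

Build r[k] bottom-up: r[k] = max over allowed piece i of (p[i] + r[k−i]).
r[1] = 4
r[2] = max(4+4, 10+0) = 10
r[3] = max(4+10, 10+4, 13+0) = 14
r[4] = max(4+14, 10+10, 13+4, 19+0) = 20
r[5] = max(4+20, 10+14, 13+10, 19+4, 22+0) = 24
r[6] = max(4+24, 10+20, 13+14, 19+10, 22+4, 19+0) = 30
r[7] = max(4+30, 10+24, 13+20, …, 19+4, 30+0) = 34
r[8] = max(4+34, 10+30, 13+24, …, 30+4, 36+0) = 40
r[9] = max(4+40, 10+34, 13+30, …, 36+4, 42+0) = 44
r[10] = max(4+44, 10+40, 13+34, …, 42+4, 35+0) = 50
r[11] = max(4+50, 10+44, 13+40, …, 35+4, 51+0) = 54
Maximum revenue is $54.
Now minimize piece count subject to staying optimal: for each k, pieces[k] = 1 + min over i with p[i]+r[k−i]=r[k] of pieces[k−i].
pieces[8] = 4
pieces[9] = 5
pieces[10] = 5
pieces[11] = 6

6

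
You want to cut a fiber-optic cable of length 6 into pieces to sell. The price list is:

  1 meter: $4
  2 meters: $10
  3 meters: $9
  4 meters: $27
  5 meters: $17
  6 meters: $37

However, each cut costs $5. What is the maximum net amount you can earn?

37

Consider every possible first cut. r[k] is the best of p[i]+r[k−i] over all sellable i≤k, charging 5 whenever i<k.
r[1] = 4
r[2] = 10
r[3] = 9  (first piece 1, then r[2]=10)
r[4] = 27
r[5] = 26  (first piece 1, then r[4]=27)
r[6] = 37
Best is to make no cuts and sell whole for $37.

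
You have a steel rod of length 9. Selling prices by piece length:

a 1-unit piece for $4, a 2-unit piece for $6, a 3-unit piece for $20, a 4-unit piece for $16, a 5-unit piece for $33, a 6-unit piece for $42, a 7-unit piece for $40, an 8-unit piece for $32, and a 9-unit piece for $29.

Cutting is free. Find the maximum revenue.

Let best[k] be the best obtainable value from length k. For each k, try every first piece i and keep the best of price[i] + best[k−i].
best[1] = 4
best[2] = 8  (first piece 1, then best[1]=4)
best[3] = 20
best[4] = 24  (first piece 1, then best[3]=20)
best[5] = 33
best[6] = 42
best[7] = 46  (first piece 1, then best[6]=42)
best[8] = 53  (first piece 3, then best[5]=33)
best[9] = 62  (first piece 3, then best[6]=42)
One optimal cutting: 6 + 3 → $42 + $20 = $62.

62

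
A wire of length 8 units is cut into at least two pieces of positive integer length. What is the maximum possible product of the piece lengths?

18

Let m[k] be the best product for length k (with at least one cut). For each first piece i, the rest contributes max(k−i, m[k−i]).
m[2] = 1×max(1,0) = 1×1 = 1
m[3] = 1×max(2,1) = 1×2 = 2
m[4] = 2×max(2,1) = 2×2 = 4
m[5] = 2×max(3,2) = 2×3 = 6
m[6] = 3×max(3,2) = 3×3 = 9
m[7] = 2×max(5,6) = 2×6 = 12
m[8] = 2×max(6,9) = 2×9 = 18
One optimal split: 3 + 3 + 2; product 3×3×2 = 18.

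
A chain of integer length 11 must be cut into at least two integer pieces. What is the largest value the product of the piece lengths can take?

54

Let f[k] be the best product for length k (with at least one cut). For each first piece i, the rest contributes max(k−i, f[k−i]).
f[2] = 1×max(1,0) = 1×1 = 1
f[3] = 1×max(2,1) = 1×2 = 2
f[4] = 2×max(2,1) = 2×2 = 4
f[5] = 2×max(3,2) = 2×3 = 6
f[6] = 3×max(3,2) = 3×3 = 9
f[7] = 2×max(5,6) = 2×6 = 12
f[8] = 2×max(6,9) = 2×9 = 18
f[9] = 3×max(6,9) = 3×9 = 27
f[10] = 2×max(8,18) = 2×18 = 36
f[11] = 2×max(9,27) = 2×27 = 54
One optimal split: 3 + 3 + 3 + 2; product 3×3×3×2 = 54.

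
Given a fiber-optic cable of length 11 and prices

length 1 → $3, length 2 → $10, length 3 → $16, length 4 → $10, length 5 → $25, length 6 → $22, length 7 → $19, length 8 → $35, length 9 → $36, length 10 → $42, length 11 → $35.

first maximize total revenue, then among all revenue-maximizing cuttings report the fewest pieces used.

Let r[k] be the best obtainable value from length k. For each k, try every first piece i and keep the best of price[i] + r[k−i].
r[1] = 3
r[2] = max(3+3, 10+0) = 10
r[3] = max(3+10, 10+3, 16+0) = 16
r[4] = max(3+16, 10+10, 16+3, 10+0) = 20
r[5] = max(3+20, 10+16, 16+10, 10+3, 25+0) = 26
r[6] = max(3+26, 10+20, 16+16, 10+10, 25+3, 22+0) = 32
r[7] = max(3+32, 10+26, 16+20, …, 22+3, 19+0) = 36
r[8] = max(3+36, 10+32, 16+26, …, 19+3, 35+0) = 42
r[9] = max(3+42, 10+36, 16+32, …, 35+3, 36+0) = 48
r[10] = max(3+48, 10+42, 16+36, …, 36+3, 42+0) = 52
r[11] = max(3+52, 10+48, 16+42, …, 42+3, 35+0) = 58
Maximum revenue is $58.
Now minimize piece count subject to staying optimal: for each k, pieces[k] = 1 + min over i with p[i]+r[k−i]=r[k] of pieces[k−i].
pieces[8] = 3
pieces[9] = 3
pieces[10] = 4
pieces[11] = 4

4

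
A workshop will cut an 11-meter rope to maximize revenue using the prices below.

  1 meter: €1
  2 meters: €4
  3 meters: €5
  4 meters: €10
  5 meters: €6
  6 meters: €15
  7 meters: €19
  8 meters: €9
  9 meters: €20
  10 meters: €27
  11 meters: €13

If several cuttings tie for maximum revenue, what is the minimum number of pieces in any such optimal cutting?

2

Consider every possible first cut. r[k] is the best of p[i]+r[k−i] over all sellable i≤k.
r[1] = 1
r[2] = 4
r[3] = 5  (first piece 1, then r[2]=4)
r[4] = 10
r[5] = 11  (first piece 1, then r[4]=10)
r[6] = 15
r[7] = 19
r[8] = 20  (first piece 1, then r[7]=19)
r[9] = 23  (first piece 2, then r[7]=19)
r[10] = 27
r[11] = 29  (first piece 4, then r[7]=19)
Maximum revenue is €29.
Now minimize piece count subject to staying optimal: for each k, pieces[k] = 1 + min over i with p[i]+r[k−i]=r[k] of pieces[k−i].
pieces[8] = 2
pieces[9] = 2
pieces[10] = 1
pieces[11] = 2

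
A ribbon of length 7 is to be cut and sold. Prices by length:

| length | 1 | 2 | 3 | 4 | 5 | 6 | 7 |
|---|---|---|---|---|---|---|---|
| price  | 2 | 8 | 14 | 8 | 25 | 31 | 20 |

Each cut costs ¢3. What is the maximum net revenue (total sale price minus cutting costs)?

Let v[k] be the best obtainable value from length k. For each k, try every first piece i and keep the best of price[i] + v[k−i] minus the 3 cut fee when i<k.
v[1] = 2
v[2] = 8
v[3] = 14
v[4] = 13  (first piece 1, then v[3]=14)
v[5] = 25
v[6] = 31
v[7] = 30  (first piece 1, then v[6]=31)
One optimal plan: pieces 6 + 1 (1 cut) → ¢33 − ¢3 = ¢30.

30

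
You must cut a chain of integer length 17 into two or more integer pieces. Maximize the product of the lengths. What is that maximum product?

Define P[k] = max over 1≤i<k of i · max(k−i, P[k−i]); the inner max lets the remainder stay uncut if that's better.
Small cases: P[2]=1, P[3]=2, P[4]=4, P[5]=6, P[6]=9, P[7]=12, P[8]=18, P[9]=27, P[10]=36, P[11]=54, P[12]=81.
P[13] = 2·max(11,54) = 2·54 = 108
P[14] = 2·max(12,81) = 2·81 = 162
P[15] = 3·max(12,81) = 3·81 = 243
P[16] = 2·max(14,162) = 2·162 = 324
P[17] = 2·max(15,243) = 2·243 = 486
One optimal split: 3 + 3 + 3 + 3 + 3 + 2; product 3·3·3·3·3·2 = 486.

486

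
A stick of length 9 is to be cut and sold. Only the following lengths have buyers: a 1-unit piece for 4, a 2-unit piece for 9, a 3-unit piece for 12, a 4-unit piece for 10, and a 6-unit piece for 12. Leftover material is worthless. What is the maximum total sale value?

40

Let f[k] be the best obtainable value from length k. For each k, try every first piece i and keep the best of price[i] + f[k−i].
f[1] = 4
f[2] = max(4+4, 9+0) = 9
f[3] = max(4+9, 9+4, 12+0) = 13
f[4] = max(4+13, 9+9, 12+4, 10+0) = 18
f[5] = max(4+18, 9+13, 12+9, 10+4) = 22
f[6] = max(4+22, 9+18, 12+13, 10+9, 12+0) = 27
f[7] = max(4+27, 9+22, 12+18, 10+13, 12+4) = 31
f[8] = max(4+31, 9+27, 12+22, 10+18, 12+9) = 36
f[9] = max(4+36, 9+31, 12+27, 10+22, 12+13) = 40
One optimal cutting: 2 + 2 + 2 + 2 + 1 → 40.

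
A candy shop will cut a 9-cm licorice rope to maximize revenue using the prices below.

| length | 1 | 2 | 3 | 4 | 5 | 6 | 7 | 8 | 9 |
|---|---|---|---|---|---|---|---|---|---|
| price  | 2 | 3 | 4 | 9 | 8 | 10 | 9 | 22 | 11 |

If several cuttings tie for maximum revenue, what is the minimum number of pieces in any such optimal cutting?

2

Let r[k] be the best obtainable value from length k. For each k, try every first piece i and keep the best of price[i] + r[k−i].
r[1] = 2
r[2] = max(2+2, 3+0) = 4
r[3] = max(2+4, 3+2, 4+0) = 6
r[4] = max(2+6, 3+4, 4+2, 9+0) = 9
r[5] = max(2+9, 3+6, 4+4, 9+2, 8+0) = 11
r[6] = max(2+11, 3+9, 4+6, 9+4, 8+2, 10+0) = 13
r[7] = max(2+13, 3+11, 4+9, …, 10+2, 9+0) = 15
r[8] = max(2+15, 3+13, 4+11, …, 9+2, 22+0) = 22
r[9] = max(2+22, 3+15, 4+13, …, 22+2, 11+0) = 24
Maximum revenue is ¢24.
Now minimize piece count subject to staying optimal: for each k, pieces[k] = 1 + min over i with p[i]+r[k−i]=r[k] of pieces[k−i].
pieces[6] = 3
pieces[7] = 4
pieces[8] = 1
pieces[9] = 2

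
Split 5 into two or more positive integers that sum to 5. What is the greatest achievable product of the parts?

Fill m[k] for k=2..5: at each k try every first piece i and multiply by the better of (k−i) uncut or m[k−i].
m[2] = 1×max(1,0) = 1×1 = 1
m[3] = max(1×2, 2×1) = 2
m[4] = max(1×3, 2×2, 3×1) = 4
m[5] = max(1×4, 2×3, 3×2, 4×1) = 6
One optimal split: 3 + 2; product 3×2 = 6.

6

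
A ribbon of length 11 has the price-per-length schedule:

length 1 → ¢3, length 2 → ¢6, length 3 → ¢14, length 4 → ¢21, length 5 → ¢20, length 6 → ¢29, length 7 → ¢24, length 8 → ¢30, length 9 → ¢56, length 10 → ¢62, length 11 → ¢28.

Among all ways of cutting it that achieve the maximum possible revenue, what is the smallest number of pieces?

2

Build r[k] bottom-up: r[k] = max over allowed piece i of (p[i] + r[k−i]).
r[1] = 3
r[2] = 6  (first piece 1, then r[1]=3)
r[3] = 14
r[4] = 21
r[5] = 24  (first piece 1, then r[4]=21)
r[6] = 29
r[7] = 35  (first piece 3, then r[4]=21)
r[8] = 42  (first piece 4, then r[4]=21)
r[9] = 56
r[10] = 62
r[11] = 65  (first piece 1, then r[10]=62)
Maximum revenue is ¢65.
Now minimize piece count subject to staying optimal: for each k, pieces[k] = 1 + min over i with p[i]+r[k−i]=r[k] of pieces[k−i].
pieces[8] = 2
pieces[9] = 1
pieces[10] = 1
pieces[11] = 2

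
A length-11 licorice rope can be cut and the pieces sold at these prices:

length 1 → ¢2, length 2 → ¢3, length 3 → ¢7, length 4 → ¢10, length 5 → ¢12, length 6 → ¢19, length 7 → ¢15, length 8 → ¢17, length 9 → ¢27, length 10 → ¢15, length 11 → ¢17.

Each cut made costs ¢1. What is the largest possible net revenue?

30

Let net[k] be the best obtainable value from length k. For each k, try every first piece i and keep the best of price[i] + net[k−i] minus the 1 cut fee when i<k.
net[1] = 2
net[2] = max(2+2-1, 3+0) = 3
net[3] = max(2+3-1, 3+2-1, 7+0) = 7
net[4] = max(2+7-1, 3+3-1, 7+2-1, 10+0) = 10
net[5] = max(2+10-1, 3+7-1, 7+3-1, 10+2-1, 12+0) = 12
net[6] = max(2+12-1, 3+10-1, 7+7-1, 10+3-1, 12+2-1, 19+0) = 19
net[7] = max(2+19-1, 3+12-1, 7+10-1, …, 19+2-1, 15+0) = 20
net[8] = max(2+20-1, 3+19-1, 7+12-1, …, 15+2-1, 17+0) = 21
net[9] = max(2+21-1, 3+20-1, 7+19-1, …, 17+2-1, 27+0) = 27
net[10] = max(2+27-1, 3+21-1, 7+20-1, …, 27+2-1, 15+0) = 28
net[11] = max(2+28-1, 3+27-1, 7+21-1, …, 15+2-1, 17+0) = 30
One optimal plan: pieces 6 + 5 (1 cut) → ¢31 − ¢1 = ¢30.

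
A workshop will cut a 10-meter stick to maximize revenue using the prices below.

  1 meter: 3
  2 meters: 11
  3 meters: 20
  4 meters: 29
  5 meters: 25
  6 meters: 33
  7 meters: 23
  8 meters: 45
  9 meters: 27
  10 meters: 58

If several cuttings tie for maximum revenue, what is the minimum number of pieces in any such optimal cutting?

Build r[k] bottom-up: r[k] = max over allowed piece i of (p[i] + r[k−i]).
r[1] = 3
r[2] = max(3+3, 11+0) = 11
r[3] = max(3+11, 11+3, 20+0) = 20
r[4] = max(3+20, 11+11, 20+3, 29+0) = 29
r[5] = max(3+29, 11+20, 20+11, 29+3, 25+0) = 32
r[6] = max(3+32, 11+29, 20+20, 29+11, 25+3, 33+0) = 40
r[7] = max(3+40, 11+32, 20+29, …, 33+3, 23+0) = 49
r[8] = max(3+49, 11+40, 20+32, …, 23+3, 45+0) = 58
r[9] = max(3+58, 11+49, 20+40, …, 45+3, 27+0) = 61
r[10] = max(3+61, 11+58, 20+49, …, 27+3, 58+0) = 69
Maximum revenue is 69.
Now minimize piece count subject to staying optimal: for each k, pieces[k] = 1 + min over i with p[i]+r[k−i]=r[k] of pieces[k−i].
pieces[7] = 2
pieces[8] = 2
pieces[9] = 3
pieces[10] = 3

3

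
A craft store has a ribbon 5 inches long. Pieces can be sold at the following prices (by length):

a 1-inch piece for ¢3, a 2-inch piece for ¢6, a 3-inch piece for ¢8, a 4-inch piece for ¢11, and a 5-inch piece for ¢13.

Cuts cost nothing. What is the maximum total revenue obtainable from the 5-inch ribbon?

15

Consider every possible first cut. R[k] is the best of p[i]+R[k−i] over all sellable i≤k.
R[1] = 3
R[2] = max(3+3, 6+0) = 6
R[3] = max(3+6, 6+3, 8+0) = 9
R[4] = max(3+9, 6+6, 8+3, 11+0) = 12
R[5] = max(3+12, 6+9, 8+6, 11+3, 13+0) = 15
One optimal cutting: 1 + 1 + 1 + 1 + 1 → ¢3 + ¢3 + ¢3 + ¢3 + ¢3 = ¢15.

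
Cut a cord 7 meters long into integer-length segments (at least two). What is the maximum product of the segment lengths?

Fill f[k] for k=2..7: at each k try every first piece i and multiply by the better of (k−i) uncut or f[k−i].
f[2] = 1×max(1,0) = 1×1 = 1
f[3] = 1×max(2,1) = 1×2 = 2
f[4] = 2×max(2,1) = 2×2 = 4
f[5] = 2×max(3,2) = 2×3 = 6
f[6] = 3×max(3,2) = 3×3 = 9
f[7] = 2×max(5,6) = 2×6 = 12
One optimal split: 3 + 2 + 2; product 3×2×2 = 12.

12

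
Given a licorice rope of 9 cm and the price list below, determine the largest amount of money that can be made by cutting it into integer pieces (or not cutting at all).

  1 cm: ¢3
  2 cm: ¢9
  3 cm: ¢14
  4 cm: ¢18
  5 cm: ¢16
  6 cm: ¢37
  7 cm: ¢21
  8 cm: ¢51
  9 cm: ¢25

54

Consider every possible first cut. R[k] is the best of p[i]+R[k−i] over all sellable i≤k.
R[1] = 3
R[2] = max(3+3, 9+0) = 9
R[3] = max(3+9, 9+3, 14+0) = 14
R[4] = max(3+14, 9+9, 14+3, 18+0) = 18
R[5] = max(3+18, 9+14, 14+9, 18+3, 16+0) = 23
R[6] = max(3+23, 9+18, 14+14, 18+9, 16+3, 37+0) = 37
R[7] = max(3+37, 9+23, 14+18, …, 37+3, 21+0) = 40
R[8] = max(3+40, 9+37, 14+23, …, 21+3, 51+0) = 51
R[9] = max(3+51, 9+40, 14+37, …, 51+3, 25+0) = 54
One optimal cutting: 8 + 1 → ¢51 + ¢3 = ¢54.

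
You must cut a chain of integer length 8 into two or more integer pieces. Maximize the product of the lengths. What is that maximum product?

Fill prod[k] for k=2..8: at each k try every first piece i and multiply by the better of (k−i) uncut or prod[k−i].
prod[2] = 1*max(1,0) = 1*1 = 1
prod[3] = 1*max(2,1) = 1*2 = 2
prod[4] = 2*max(2,1) = 2*2 = 4
prod[5] = 2*max(3,2) = 2*3 = 6
prod[6] = 3*max(3,2) = 3*3 = 9
prod[7] = 2*max(5,6) = 2*6 = 12
prod[8] = 2*max(6,9) = 2*9 = 18
One optimal split: 3 + 3 + 2; product 3*3*2 = 18.

18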